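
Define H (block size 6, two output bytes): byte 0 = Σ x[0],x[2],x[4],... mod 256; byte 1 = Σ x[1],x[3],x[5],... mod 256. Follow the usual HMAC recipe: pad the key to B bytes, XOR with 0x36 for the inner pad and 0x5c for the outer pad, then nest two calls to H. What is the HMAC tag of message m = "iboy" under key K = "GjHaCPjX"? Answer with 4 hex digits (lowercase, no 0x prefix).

Key "GjHaCPjX" = 47 6a 48 61 43 50 6a 58 is 8 bytes > B = 6, so hash it first: H(key) = 3c 73, then zero-pad to 6 bytes: K' = 3c 73 00 00 00 00.
K' ⊕ ipad = 0a 45 36 36 36 36.  K' ⊕ opad = 60 2f 5c 5c 5c 5c.
Inner input = (K'⊕ipad) ∥ m = 0a 45 36 36 36 36 ∥ 69 62 6f 79.
Inner hash: even-index sum = 334 mod 256 = 78; odd-index sum = 396 mod 256 = 140 → 4e 8c.
Outer input = (K'⊕opad) ∥ inner = 60 2f 5c 5c 5c 5c ∥ 4e 8c.
Outer hash (tag): even-index sum = 358 mod 256 = 102; odd-index sum = 371 mod 256 = 115 → 66 73.

6673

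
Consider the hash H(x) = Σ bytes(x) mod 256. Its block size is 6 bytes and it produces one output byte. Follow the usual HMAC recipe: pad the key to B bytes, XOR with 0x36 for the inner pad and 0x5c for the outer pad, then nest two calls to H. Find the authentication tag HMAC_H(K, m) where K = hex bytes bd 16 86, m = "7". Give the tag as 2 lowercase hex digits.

4d

Key hex bytes bd 16 86 is 3 bytes ≤ B = 6; zero-pad to 6 bytes: K' = bd 16 86 00 00 00.
K' ⊕ ipad = 8b 20 b0 36 36 36.  K' ⊕ opad = e1 4a da 5c 5c 5c.
Inner input = (K'⊕ipad) ∥ m = 8b 20 b0 36 36 36 ∥ 37.
Inner hash: sum = 139+32+176+54+54+54+55 = 564; mod 256 = 52 → 34.
Outer input = (K'⊕opad) ∥ inner = e1 4a da 5c 5c 5c ∥ 34.
Outer hash (tag): sum = 225+74+218+92+92+92+52 = 845; mod 256 = 77 → 4d.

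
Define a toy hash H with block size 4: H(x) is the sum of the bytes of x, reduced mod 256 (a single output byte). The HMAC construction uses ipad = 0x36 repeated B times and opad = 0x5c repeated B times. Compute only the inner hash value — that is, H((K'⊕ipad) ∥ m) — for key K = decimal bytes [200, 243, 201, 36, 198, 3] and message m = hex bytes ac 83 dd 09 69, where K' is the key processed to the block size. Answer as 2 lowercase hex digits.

67

Key decimal bytes [200, 243, 201, 36, 198, 3] = c8 f3 c9 24 c6 03 is 6 bytes > B = 4, so hash it first: H(key) = 71, then zero-pad to 4 bytes: K' = 71 00 00 00.
K' ⊕ ipad = 47 36 36 36.
Inner input = 47 36 36 36 ∥ ac 83 dd 09 69.
Inner hash: sum = 71+54+54+54+172+131+221+9+105 = 871; mod 256 = 103 → 67.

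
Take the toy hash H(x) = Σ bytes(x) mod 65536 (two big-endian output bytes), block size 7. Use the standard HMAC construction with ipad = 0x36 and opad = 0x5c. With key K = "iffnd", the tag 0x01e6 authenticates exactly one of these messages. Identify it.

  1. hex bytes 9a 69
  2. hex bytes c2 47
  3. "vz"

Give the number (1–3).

Key "iffnd" = 69 66 66 6e 64 is 5 bytes ≤ B = 7; zero-pad to 7 bytes: K' = 69 66 66 6e 64 00 00.
K' ⊕ ipad = 5f 50 50 58 52 36 36; K' ⊕ opad = 35 3a 3a 32 38 5c 5c.
m1: inner = H(5f 50 50 58 52 36 36 9a 69) = 03 18; tag = H(35 3a 3a 32 38 5c 5c 03 18) = 01e6 ← matches
m2: inner = H(5f 50 50 58 52 36 36 c2 47) = 03 1e; tag = H(35 3a 3a 32 38 5c 5c 03 1e) = 01ec
m3: inner = H(5f 50 50 58 52 36 36 76 7a) = 03 05; tag = H(35 3a 3a 32 38 5c 5c 03 05) = 01d3

1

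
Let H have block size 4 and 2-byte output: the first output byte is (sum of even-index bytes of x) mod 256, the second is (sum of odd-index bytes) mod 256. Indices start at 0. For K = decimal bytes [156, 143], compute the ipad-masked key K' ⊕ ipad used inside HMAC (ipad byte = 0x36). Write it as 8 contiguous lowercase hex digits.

aab93636

Key decimal bytes [156, 143] = 9c 8f is 2 bytes ≤ B = 4; zero-pad to 4 bytes: K' = 9c 8f 00 00.
XOR each byte with 0x36: 9c⊕36=aa, 8f⊕36=b9, 00⊕36=36, 00⊕36=36.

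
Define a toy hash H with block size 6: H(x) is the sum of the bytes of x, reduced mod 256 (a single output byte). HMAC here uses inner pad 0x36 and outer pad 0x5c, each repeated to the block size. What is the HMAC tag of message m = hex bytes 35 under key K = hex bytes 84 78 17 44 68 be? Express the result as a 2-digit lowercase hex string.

Key hex bytes 84 78 17 44 68 be is exactly B = 6 bytes: K' = 84 78 17 44 68 be.
K' ⊕ ipad = b2 4e 21 72 5e 88.  K' ⊕ opad = d8 24 4b 18 34 e2.
Inner input = (K'⊕ipad) ∥ m = b2 4e 21 72 5e 88 ∥ 35.
Inner hash: sum = 178+78+33+114+94+136+53 = 686; mod 256 = 174 → ae.
Outer input = (K'⊕opad) ∥ inner = d8 24 4b 18 34 e2 ∥ ae.
Outer hash (tag): sum = 216+36+75+24+52+226+174 = 803; mod 256 = 35 → 23.

23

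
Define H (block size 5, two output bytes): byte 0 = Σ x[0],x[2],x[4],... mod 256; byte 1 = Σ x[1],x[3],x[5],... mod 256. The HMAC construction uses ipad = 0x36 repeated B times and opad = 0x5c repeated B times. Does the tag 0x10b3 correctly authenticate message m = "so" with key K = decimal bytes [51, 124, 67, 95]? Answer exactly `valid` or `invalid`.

invalid

Key decimal bytes [51, 124, 67, 95] = 33 7c 43 5f is 4 bytes ≤ B = 5; zero-pad to 5 bytes: K' = 33 7c 43 5f 00.
K' ⊕ ipad = 05 4a 75 69 36; K' ⊕ opad = 6f 20 1f 03 5c.
Inner hash: even-index sum = 287 mod 256 = 31; odd-index sum = 294 mod 256 = 38 → 1f 26.
Outer hash (recomputed tag): even-index sum = 272 mod 256 = 16; odd-index sum = 66 mod 256 = 66 → 10 42.
Recomputed tag = 1042; claimed = 10b3 → mismatch.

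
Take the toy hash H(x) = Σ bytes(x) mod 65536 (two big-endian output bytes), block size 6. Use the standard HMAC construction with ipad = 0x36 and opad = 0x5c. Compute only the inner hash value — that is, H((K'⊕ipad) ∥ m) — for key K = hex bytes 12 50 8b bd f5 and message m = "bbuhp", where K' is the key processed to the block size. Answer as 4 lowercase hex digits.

04dc

Key hex bytes 12 50 8b bd f5 is 5 bytes ≤ B = 6; zero-pad to 6 bytes: K' = 12 50 8b bd f5 00.
K' ⊕ ipad = 24 66 bd 8b c3 36.
Inner input = 24 66 bd 8b c3 36 ∥ 62 62 75 68 70.
Inner hash: sum = 36+102+189+139+195+54+98+98+117+104+112 = 1244 → 04 dc.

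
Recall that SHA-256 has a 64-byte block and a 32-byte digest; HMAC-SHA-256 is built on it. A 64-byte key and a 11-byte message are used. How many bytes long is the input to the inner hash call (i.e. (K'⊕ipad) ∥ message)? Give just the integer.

75

Key is 64 ≤ 64 bytes, zero-padded: |K'| = 64.
Inner input = (K'⊕ipad) ∥ m → 64 + 11 = 75 bytes.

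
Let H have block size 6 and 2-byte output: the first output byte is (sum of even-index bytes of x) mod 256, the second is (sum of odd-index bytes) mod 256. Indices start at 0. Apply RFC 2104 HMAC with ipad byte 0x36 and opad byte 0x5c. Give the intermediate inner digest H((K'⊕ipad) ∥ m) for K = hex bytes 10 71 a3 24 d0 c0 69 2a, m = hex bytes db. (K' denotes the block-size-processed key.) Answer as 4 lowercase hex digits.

21b5

Key hex bytes 10 71 a3 24 d0 c0 69 2a is 8 bytes > B = 6, so hash it first: H(key) = ec 7f, then zero-pad to 6 bytes: K' = ec 7f 00 00 00 00.
K' ⊕ ipad = da 49 36 36 36 36.
Inner input = da 49 36 36 36 36 ∥ db.
Inner hash: even-index sum = 545 mod 256 = 33; odd-index sum = 181 mod 256 = 181 → 21 b5.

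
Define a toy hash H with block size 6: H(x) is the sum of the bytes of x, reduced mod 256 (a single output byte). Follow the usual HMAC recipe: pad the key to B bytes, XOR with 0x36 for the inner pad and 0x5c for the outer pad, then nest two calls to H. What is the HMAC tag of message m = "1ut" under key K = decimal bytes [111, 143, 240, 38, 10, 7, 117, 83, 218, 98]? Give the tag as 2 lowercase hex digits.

Key decimal bytes [111, 143, 240, 38, 10, 7, 117, 83, 218, 98] = 6f 8f f0 26 0a 07 75 53 da 62 is 10 bytes > B = 6, so hash it first: H(key) = 29, then zero-pad to 6 bytes: K' = 29 00 00 00 00 00.
K' ⊕ ipad = 1f 36 36 36 36 36.  K' ⊕ opad = 75 5c 5c 5c 5c 5c.
Inner input = (K'⊕ipad) ∥ m = 1f 36 36 36 36 36 ∥ 31 75 74.
Inner hash: sum = 31+54+54+54+54+54+49+117+116 = 583; mod 256 = 71 → 47.
Outer input = (K'⊕opad) ∥ inner = 75 5c 5c 5c 5c 5c ∥ 47.
Outer hash (tag): sum = 117+92+92+92+92+92+71 = 648; mod 256 = 136 → 88.

88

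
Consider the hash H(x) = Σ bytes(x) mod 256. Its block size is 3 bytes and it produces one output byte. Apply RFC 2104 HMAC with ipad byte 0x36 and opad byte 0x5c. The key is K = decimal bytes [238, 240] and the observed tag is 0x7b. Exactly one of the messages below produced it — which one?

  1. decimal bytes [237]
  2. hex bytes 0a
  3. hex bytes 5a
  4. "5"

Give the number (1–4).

1

Key decimal bytes [238, 240] = ee f0 is 2 bytes ≤ B = 3; zero-pad to 3 bytes: K' = ee f0 00.
K' ⊕ ipad = d8 c6 36; K' ⊕ opad = b2 ac 5c.
m1: inner = H(d8 c6 36 ed) = c1; tag = H(b2 ac 5c c1) = 7b ← matches
m2: inner = H(d8 c6 36 0a) = de; tag = H(b2 ac 5c de) = 98
m3: inner = H(d8 c6 36 5a) = 2e; tag = H(b2 ac 5c 2e) = e8
m4: inner = H(d8 c6 36 35) = 09; tag = H(b2 ac 5c 09) = c3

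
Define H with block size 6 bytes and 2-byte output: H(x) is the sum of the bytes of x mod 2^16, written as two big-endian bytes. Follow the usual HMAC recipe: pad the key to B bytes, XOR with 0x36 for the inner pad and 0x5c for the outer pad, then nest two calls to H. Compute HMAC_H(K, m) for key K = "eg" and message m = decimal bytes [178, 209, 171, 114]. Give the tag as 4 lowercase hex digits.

Key "eg" = 65 67 is 2 bytes ≤ B = 6; zero-pad to 6 bytes: K' = 65 67 00 00 00 00.
K' ⊕ ipad = 53 51 36 36 36 36.  K' ⊕ opad = 39 3b 5c 5c 5c 5c.
Inner input = (K'⊕ipad) ∥ m = 53 51 36 36 36 36 ∥ b2 d1 ab 72.
Inner hash: sum = 83+81+54+54+54+54+178+209+171+114 = 1052 → 04 1c.
Outer input = (K'⊕opad) ∥ inner = 39 3b 5c 5c 5c 5c ∥ 04 1c.
Outer hash (tag): sum = 57+59+92+92+92+92+4+28 = 516 → 02 04.

0204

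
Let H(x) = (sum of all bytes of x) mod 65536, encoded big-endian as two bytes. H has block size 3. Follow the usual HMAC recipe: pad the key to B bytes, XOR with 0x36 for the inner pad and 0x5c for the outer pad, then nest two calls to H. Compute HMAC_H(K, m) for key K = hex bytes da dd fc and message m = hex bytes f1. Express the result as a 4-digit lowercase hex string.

Key hex bytes da dd fc is exactly B = 3 bytes: K' = da dd fc.
K' ⊕ ipad = ec eb ca.  K' ⊕ opad = 86 81 a0.
Inner input = (K'⊕ipad) ∥ m = ec eb ca ∥ f1.
Inner hash: sum = 236+235+202+241 = 914 → 03 92.
Outer input = (K'⊕opad) ∥ inner = 86 81 a0 ∥ 03 92.
Outer hash (tag): sum = 134+129+160+3+146 = 572 → 02 3c.

023c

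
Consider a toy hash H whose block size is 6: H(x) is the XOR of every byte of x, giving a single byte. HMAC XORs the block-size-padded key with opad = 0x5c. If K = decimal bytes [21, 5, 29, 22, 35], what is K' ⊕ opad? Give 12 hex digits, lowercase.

4959414a7f5c

Key decimal bytes [21, 5, 29, 22, 35] = 15 05 1d 16 23 is 5 bytes ≤ B = 6; zero-pad to 6 bytes: K' = 15 05 1d 16 23 00.
XOR each byte with 0x5c: 15⊕5c=49, 05⊕5c=59, 1d⊕5c=41, 16⊕5c=4a, 23⊕5c=7f, 00⊕5c=5c.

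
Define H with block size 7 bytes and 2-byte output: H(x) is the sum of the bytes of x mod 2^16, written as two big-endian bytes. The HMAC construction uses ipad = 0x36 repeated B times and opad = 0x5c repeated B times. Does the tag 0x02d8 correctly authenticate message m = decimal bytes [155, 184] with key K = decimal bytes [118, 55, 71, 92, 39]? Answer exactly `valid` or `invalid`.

Key decimal bytes [118, 55, 71, 92, 39] = 76 37 47 5c 27 is 5 bytes ≤ B = 7; zero-pad to 7 bytes: K' = 76 37 47 5c 27 00 00.
K' ⊕ ipad = 40 01 71 6a 11 36 36; K' ⊕ opad = 2a 6b 1b 00 7b 5c 5c.
Inner hash: sum = 64+1+113+106+17+54+54+155+184 = 748 → 02 ec.
Outer hash (recomputed tag): sum = 42+107+27+0+123+92+92+2+236 = 721 → 02 d1.
Recomputed tag = 02d1; claimed = 02d8 → mismatch.

invalid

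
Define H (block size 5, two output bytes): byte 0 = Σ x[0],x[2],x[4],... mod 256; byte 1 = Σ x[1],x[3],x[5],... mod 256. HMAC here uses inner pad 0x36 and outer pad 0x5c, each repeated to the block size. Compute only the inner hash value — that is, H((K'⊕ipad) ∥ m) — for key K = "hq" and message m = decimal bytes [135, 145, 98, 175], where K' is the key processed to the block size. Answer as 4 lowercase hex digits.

0a66

Key "hq" = 68 71 is 2 bytes ≤ B = 5; zero-pad to 5 bytes: K' = 68 71 00 00 00.
K' ⊕ ipad = 5e 47 36 36 36.
Inner input = 5e 47 36 36 36 ∥ 87 91 62 af.
Inner hash: even-index sum = 522 mod 256 = 10; odd-index sum = 358 mod 256 = 102 → 0a 66.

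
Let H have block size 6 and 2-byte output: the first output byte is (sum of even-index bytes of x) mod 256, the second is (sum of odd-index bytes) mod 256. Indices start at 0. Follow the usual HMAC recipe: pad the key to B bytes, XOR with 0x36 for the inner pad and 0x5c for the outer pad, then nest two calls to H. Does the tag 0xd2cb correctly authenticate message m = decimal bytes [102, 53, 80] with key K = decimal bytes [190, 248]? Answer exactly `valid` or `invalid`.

Key decimal bytes [190, 248] = be f8 is 2 bytes ≤ B = 6; zero-pad to 6 bytes: K' = be f8 00 00 00 00.
K' ⊕ ipad = 88 ce 36 36 36 36; K' ⊕ opad = e2 a4 5c 5c 5c 5c.
Inner hash: even-index sum = 426 mod 256 = 170; odd-index sum = 367 mod 256 = 111 → aa 6f.
Outer hash (recomputed tag): even-index sum = 580 mod 256 = 68; odd-index sum = 459 mod 256 = 203 → 44 cb.
Recomputed tag = 44cb; claimed = d2cb → mismatch.

invalid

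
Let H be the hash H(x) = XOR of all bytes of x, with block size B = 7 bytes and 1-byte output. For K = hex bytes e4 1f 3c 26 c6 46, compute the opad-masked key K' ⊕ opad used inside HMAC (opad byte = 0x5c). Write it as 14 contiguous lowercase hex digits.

Key hex bytes e4 1f 3c 26 c6 46 is 6 bytes ≤ B = 7; zero-pad to 7 bytes: K' = e4 1f 3c 26 c6 46 00.
XOR each byte with 0x5c: e4⊕5c=b8, 1f⊕5c=43, 3c⊕5c=60, 26⊕5c=7a, c6⊕5c=9a, 46⊕5c=1a, 00⊕5c=5c.

b843607a9a1a5c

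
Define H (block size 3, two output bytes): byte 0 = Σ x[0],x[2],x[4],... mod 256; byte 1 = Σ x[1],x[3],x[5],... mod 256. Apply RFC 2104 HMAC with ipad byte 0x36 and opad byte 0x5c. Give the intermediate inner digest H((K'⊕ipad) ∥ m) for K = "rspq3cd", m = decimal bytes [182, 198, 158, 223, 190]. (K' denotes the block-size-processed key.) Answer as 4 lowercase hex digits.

Key "rspq3cd" = 72 73 70 71 33 63 64 is 7 bytes > B = 3, so hash it first: H(key) = 79 47, then zero-pad to 3 bytes: K' = 79 47 00.
K' ⊕ ipad = 4f 71 36.
Inner input = 4f 71 36 ∥ b6 c6 9e df be.
Inner hash: even-index sum = 554 mod 256 = 42; odd-index sum = 643 mod 256 = 131 → 2a 83.

2a83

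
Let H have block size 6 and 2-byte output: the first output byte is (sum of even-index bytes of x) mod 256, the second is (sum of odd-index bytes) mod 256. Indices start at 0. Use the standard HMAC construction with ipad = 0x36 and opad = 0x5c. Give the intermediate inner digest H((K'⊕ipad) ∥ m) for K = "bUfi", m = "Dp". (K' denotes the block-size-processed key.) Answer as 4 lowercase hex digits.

1e68

Key "bUfi" = 62 55 66 69 is 4 bytes ≤ B = 6; zero-pad to 6 bytes: K' = 62 55 66 69 00 00.
K' ⊕ ipad = 54 63 50 5f 36 36.
Inner input = 54 63 50 5f 36 36 ∥ 44 70.
Inner hash: even-index sum = 286 mod 256 = 30; odd-index sum = 360 mod 256 = 104 → 1e 68.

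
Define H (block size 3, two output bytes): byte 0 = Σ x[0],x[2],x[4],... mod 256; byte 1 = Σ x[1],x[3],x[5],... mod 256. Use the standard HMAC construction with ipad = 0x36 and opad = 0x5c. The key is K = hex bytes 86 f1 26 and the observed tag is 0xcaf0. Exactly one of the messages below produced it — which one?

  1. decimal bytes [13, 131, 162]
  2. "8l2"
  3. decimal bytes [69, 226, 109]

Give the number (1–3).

1

Key hex bytes 86 f1 26 is exactly B = 3 bytes: K' = 86 f1 26.
K' ⊕ ipad = b0 c7 10; K' ⊕ opad = da ad 7a.
m1: inner = H(b0 c7 10 0d 83 a2) = 43 76; tag = H(da ad 7a 43 76) = caf0 ← matches
m2: inner = H(b0 c7 10 38 6c 32) = 2c 31; tag = H(da ad 7a 2c 31) = 85d9
m3: inner = H(b0 c7 10 45 e2 6d) = a2 79; tag = H(da ad 7a a2 79) = cd4f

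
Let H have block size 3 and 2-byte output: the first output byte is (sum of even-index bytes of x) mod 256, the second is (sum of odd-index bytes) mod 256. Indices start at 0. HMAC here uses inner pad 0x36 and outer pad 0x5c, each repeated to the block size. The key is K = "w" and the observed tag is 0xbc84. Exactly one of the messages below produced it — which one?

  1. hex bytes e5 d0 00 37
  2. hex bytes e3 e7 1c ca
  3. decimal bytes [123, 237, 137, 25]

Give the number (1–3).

Key "w" = 77 is 1 byte ≤ B = 3; zero-pad to 3 bytes: K' = 77 00 00.
K' ⊕ ipad = 41 36 36; K' ⊕ opad = 2b 5c 5c.
m1: inner = H(41 36 36 e5 d0 00 37) = 7e 1b; tag = H(2b 5c 5c 7e 1b) = a2da
m2: inner = H(41 36 36 e3 e7 1c ca) = 28 35; tag = H(2b 5c 5c 28 35) = bc84 ← matches
m3: inner = H(41 36 36 7b ed 89 19) = 7d 3a; tag = H(2b 5c 5c 7d 3a) = c1d9

2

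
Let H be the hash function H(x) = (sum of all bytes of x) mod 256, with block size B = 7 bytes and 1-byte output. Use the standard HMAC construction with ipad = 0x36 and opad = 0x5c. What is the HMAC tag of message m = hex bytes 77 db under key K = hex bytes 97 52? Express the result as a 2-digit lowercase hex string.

Key hex bytes 97 52 is 2 bytes ≤ B = 7; zero-pad to 7 bytes: K' = 97 52 00 00 00 00 00.
K' ⊕ ipad = a1 64 36 36 36 36 36.  K' ⊕ opad = cb 0e 5c 5c 5c 5c 5c.
Inner input = (K'⊕ipad) ∥ m = a1 64 36 36 36 36 36 ∥ 77 db.
Inner hash: sum = 161+100+54+54+54+54+54+119+219 = 869; mod 256 = 101 → 65.
Outer input = (K'⊕opad) ∥ inner = cb 0e 5c 5c 5c 5c 5c ∥ 65.
Outer hash (tag): sum = 203+14+92+92+92+92+92+101 = 778; mod 256 = 10 → 0a.

0a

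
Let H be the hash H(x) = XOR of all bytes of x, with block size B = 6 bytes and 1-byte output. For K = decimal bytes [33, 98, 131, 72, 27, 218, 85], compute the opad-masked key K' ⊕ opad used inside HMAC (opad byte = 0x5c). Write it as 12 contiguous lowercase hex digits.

Key decimal bytes [33, 98, 131, 72, 27, 218, 85] = 21 62 83 48 1b da 55 is 7 bytes > B = 6, so hash it first: H(key) = 1c, then zero-pad to 6 bytes: K' = 1c 00 00 00 00 00.
XOR each byte with 0x5c: 1c⊕5c=40, 00⊕5c=5c, 00⊕5c=5c, 00⊕5c=5c, 00⊕5c=5c, 00⊕5c=5c.

405c5c5c5c5c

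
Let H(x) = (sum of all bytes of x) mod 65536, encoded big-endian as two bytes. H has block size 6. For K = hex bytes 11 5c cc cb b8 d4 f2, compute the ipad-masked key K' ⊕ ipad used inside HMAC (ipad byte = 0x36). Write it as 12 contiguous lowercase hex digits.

Key hex bytes 11 5c cc cb b8 d4 f2 is 7 bytes > B = 6, so hash it first: H(key) = 04 82, then zero-pad to 6 bytes: K' = 04 82 00 00 00 00.
XOR each byte with 0x36: 04⊕36=32, 82⊕36=b4, 00⊕36=36, 00⊕36=36, 00⊕36=36, 00⊕36=36.

32b436363636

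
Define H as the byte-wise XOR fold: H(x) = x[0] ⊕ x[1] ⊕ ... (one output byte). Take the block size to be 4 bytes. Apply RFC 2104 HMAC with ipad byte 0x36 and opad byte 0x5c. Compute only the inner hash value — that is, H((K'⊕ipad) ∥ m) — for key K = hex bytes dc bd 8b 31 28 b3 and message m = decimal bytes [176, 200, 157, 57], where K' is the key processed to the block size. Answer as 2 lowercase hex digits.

9c

Key hex bytes dc bd 8b 31 28 b3 is 6 bytes > B = 4, so hash it first: H(key) = 40, then zero-pad to 4 bytes: K' = 40 00 00 00.
K' ⊕ ipad = 76 36 36 36.
Inner input = 76 36 36 36 ∥ b0 c8 9d 39.
Inner hash: XOR 76⊕36⊕36⊕36⊕b0⊕c8⊕9d⊕39 = 9c.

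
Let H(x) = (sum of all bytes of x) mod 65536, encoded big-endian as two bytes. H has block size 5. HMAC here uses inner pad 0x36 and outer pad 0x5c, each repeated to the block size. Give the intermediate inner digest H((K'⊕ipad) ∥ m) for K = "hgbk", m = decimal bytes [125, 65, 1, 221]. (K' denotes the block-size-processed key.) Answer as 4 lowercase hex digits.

0332

Key "hgbk" = 68 67 62 6b is 4 bytes ≤ B = 5; zero-pad to 5 bytes: K' = 68 67 62 6b 00.
K' ⊕ ipad = 5e 51 54 5d 36.
Inner input = 5e 51 54 5d 36 ∥ 7d 41 01 dd.
Inner hash: sum = 94+81+84+93+54+125+65+1+221 = 818 → 03 32.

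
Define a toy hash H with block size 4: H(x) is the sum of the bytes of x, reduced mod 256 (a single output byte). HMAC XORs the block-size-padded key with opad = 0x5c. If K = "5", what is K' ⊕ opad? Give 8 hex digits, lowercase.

695c5c5c

Key "5" = 35 is 1 byte ≤ B = 4; zero-pad to 4 bytes: K' = 35 00 00 00.
XOR each byte with 0x5c: 35⊕5c=69, 00⊕5c=5c, 00⊕5c=5c, 00⊕5c=5c.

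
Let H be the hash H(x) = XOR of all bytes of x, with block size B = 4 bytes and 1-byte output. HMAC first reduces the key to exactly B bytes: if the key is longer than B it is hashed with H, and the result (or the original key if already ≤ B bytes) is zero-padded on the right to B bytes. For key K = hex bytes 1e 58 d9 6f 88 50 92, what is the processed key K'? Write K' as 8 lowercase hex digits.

|K| = 7 > B = 4, so first hash the key.
H(K): XOR 1e⊕58⊕d9⊕6f⊕88⊕50⊕92 = ba.
Zero-pad H(K) = ba to 4 bytes: K' = ba 00 00 00.

ba000000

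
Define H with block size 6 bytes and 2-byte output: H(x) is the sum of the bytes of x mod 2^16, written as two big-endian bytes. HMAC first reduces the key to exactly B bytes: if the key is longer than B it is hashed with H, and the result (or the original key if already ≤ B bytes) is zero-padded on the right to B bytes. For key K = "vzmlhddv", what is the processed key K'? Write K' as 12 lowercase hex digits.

|K| = 8 > B = 6, so first hash the key.
H(K): sum = 118+122+109+108+104+100+100+118 = 879 → 03 6f.
Zero-pad H(K) = 03 6f to 6 bytes: K' = 03 6f 00 00 00 00.

036f00000000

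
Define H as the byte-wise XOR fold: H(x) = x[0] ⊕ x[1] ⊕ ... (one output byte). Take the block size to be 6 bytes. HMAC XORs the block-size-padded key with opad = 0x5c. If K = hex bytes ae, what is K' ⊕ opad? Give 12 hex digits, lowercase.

Key hex bytes ae is 1 byte ≤ B = 6; zero-pad to 6 bytes: K' = ae 00 00 00 00 00.
XOR each byte with 0x5c: ae⊕5c=f2, 00⊕5c=5c, 00⊕5c=5c, 00⊕5c=5c, 00⊕5c=5c, 00⊕5c=5c.

f25c5c5c5c5c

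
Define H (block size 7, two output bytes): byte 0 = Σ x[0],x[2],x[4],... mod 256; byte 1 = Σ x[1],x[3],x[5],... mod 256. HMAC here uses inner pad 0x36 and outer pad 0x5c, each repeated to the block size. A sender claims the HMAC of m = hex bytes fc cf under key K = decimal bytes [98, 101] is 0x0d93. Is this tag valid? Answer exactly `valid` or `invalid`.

invalid

Key decimal bytes [98, 101] = 62 65 is 2 bytes ≤ B = 7; zero-pad to 7 bytes: K' = 62 65 00 00 00 00 00.
K' ⊕ ipad = 54 53 36 36 36 36 36; K' ⊕ opad = 3e 39 5c 5c 5c 5c 5c.
Inner hash: even-index sum = 453 mod 256 = 197; odd-index sum = 443 mod 256 = 187 → c5 bb.
Outer hash (recomputed tag): even-index sum = 525 mod 256 = 13; odd-index sum = 438 mod 256 = 182 → 0d b6.
Recomputed tag = 0db6; claimed = 0d93 → mismatch.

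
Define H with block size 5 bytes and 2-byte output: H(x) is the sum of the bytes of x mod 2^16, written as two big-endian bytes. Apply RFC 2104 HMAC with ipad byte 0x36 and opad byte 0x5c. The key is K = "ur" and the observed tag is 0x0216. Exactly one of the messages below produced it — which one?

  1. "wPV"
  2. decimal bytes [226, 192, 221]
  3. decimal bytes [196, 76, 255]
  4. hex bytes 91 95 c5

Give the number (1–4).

Key "ur" = 75 72 is 2 bytes ≤ B = 5; zero-pad to 5 bytes: K' = 75 72 00 00 00.
K' ⊕ ipad = 43 44 36 36 36; K' ⊕ opad = 29 2e 5c 5c 5c.
m1: inner = H(43 44 36 36 36 77 50 56) = 02 46; tag = H(29 2e 5c 5c 5c 02 46) = 01b3
m2: inner = H(43 44 36 36 36 e2 c0 dd) = 03 a8; tag = H(29 2e 5c 5c 5c 03 a8) = 0216 ← matches
m3: inner = H(43 44 36 36 36 c4 4c ff) = 03 38; tag = H(29 2e 5c 5c 5c 03 38) = 01a6
m4: inner = H(43 44 36 36 36 91 95 c5) = 03 14; tag = H(29 2e 5c 5c 5c 03 14) = 0182

2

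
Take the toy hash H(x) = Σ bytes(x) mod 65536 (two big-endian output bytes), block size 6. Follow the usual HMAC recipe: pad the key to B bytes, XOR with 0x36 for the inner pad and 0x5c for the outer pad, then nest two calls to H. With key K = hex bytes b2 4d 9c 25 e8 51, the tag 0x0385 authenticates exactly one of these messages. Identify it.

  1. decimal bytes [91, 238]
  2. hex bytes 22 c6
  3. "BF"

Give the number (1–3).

3

Key hex bytes b2 4d 9c 25 e8 51 is exactly B = 6 bytes: K' = b2 4d 9c 25 e8 51.
K' ⊕ ipad = 84 7b aa 13 de 67; K' ⊕ opad = ee 11 c0 79 b4 0d.
m1: inner = H(84 7b aa 13 de 67 5b ee) = 04 4a; tag = H(ee 11 c0 79 b4 0d 04 4a) = 0347
m2: inner = H(84 7b aa 13 de 67 22 c6) = 03 e9; tag = H(ee 11 c0 79 b4 0d 03 e9) = 03e5
m3: inner = H(84 7b aa 13 de 67 42 46) = 03 89; tag = H(ee 11 c0 79 b4 0d 03 89) = 0385 ← matches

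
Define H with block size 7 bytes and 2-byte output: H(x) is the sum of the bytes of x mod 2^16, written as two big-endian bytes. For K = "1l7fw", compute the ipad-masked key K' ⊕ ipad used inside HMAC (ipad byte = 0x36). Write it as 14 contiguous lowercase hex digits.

075a0150413636

Key "1l7fw" = 31 6c 37 66 77 is 5 bytes ≤ B = 7; zero-pad to 7 bytes: K' = 31 6c 37 66 77 00 00.
XOR each byte with 0x36: 31⊕36=07, 6c⊕36=5a, 37⊕36=01, 66⊕36=50, 77⊕36=41, 00⊕36=36, 00⊕36=36.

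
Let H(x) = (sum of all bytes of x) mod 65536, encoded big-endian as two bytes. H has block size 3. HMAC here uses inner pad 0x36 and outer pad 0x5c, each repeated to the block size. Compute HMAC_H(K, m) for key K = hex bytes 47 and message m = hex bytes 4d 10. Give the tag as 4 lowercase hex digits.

010e

Key hex bytes 47 is 1 byte ≤ B = 3; zero-pad to 3 bytes: K' = 47 00 00.
K' ⊕ ipad = 71 36 36.  K' ⊕ opad = 1b 5c 5c.
Inner input = (K'⊕ipad) ∥ m = 71 36 36 ∥ 4d 10.
Inner hash: sum = 113+54+54+77+16 = 314 → 01 3a.
Outer input = (K'⊕opad) ∥ inner = 1b 5c 5c ∥ 01 3a.
Outer hash (tag): sum = 27+92+92+1+58 = 270 → 01 0e.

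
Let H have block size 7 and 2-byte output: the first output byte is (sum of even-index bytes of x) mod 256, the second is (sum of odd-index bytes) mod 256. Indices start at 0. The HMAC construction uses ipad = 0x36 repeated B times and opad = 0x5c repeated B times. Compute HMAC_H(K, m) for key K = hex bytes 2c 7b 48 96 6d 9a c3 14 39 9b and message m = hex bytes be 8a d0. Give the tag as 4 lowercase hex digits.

Key hex bytes 2c 7b 48 96 6d 9a c3 14 39 9b is 10 bytes > B = 7, so hash it first: H(key) = dd 5a, then zero-pad to 7 bytes: K' = dd 5a 00 00 00 00 00.
K' ⊕ ipad = eb 6c 36 36 36 36 36.  K' ⊕ opad = 81 06 5c 5c 5c 5c 5c.
Inner input = (K'⊕ipad) ∥ m = eb 6c 36 36 36 36 36 ∥ be 8a d0.
Inner hash: even-index sum = 535 mod 256 = 23; odd-index sum = 614 mod 256 = 102 → 17 66.
Outer input = (K'⊕opad) ∥ inner = 81 06 5c 5c 5c 5c 5c ∥ 17 66.
Outer hash (tag): even-index sum = 507 mod 256 = 251; odd-index sum = 213 mod 256 = 213 → fb d5.

fbd5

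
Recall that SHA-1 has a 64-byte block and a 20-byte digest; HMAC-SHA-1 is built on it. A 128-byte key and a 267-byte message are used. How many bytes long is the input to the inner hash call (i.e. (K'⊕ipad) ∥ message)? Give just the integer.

331

Key is 128 > 64 bytes, so it is hashed to 20 bytes then zero-padded to 64: |K'| = 64.
Inner input = (K'⊕ipad) ∥ m → 64 + 267 = 331 bytes.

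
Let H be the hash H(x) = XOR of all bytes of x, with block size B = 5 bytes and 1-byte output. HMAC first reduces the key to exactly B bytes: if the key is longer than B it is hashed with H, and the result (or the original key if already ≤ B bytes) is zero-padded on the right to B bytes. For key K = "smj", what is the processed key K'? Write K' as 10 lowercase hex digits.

Key "smj" = 73 6d 6a is 3 bytes ≤ B = 5; zero-pad to 5 bytes: K' = 73 6d 6a 00 00.

736d6a0000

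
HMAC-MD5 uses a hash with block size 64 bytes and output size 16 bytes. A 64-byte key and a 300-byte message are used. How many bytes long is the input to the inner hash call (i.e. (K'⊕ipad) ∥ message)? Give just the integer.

364

Key is 64 ≤ 64 bytes, zero-padded: |K'| = 64.
Inner input = (K'⊕ipad) ∥ m → 64 + 300 = 364 bytes.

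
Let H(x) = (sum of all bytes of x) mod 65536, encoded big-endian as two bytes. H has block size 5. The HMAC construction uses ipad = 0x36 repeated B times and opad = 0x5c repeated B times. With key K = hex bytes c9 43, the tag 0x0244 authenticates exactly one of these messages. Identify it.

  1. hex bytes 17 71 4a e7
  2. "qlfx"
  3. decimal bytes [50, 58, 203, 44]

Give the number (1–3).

3

Key hex bytes c9 43 is 2 bytes ≤ B = 5; zero-pad to 5 bytes: K' = c9 43 00 00 00.
K' ⊕ ipad = ff 75 36 36 36; K' ⊕ opad = 95 1f 5c 5c 5c.
m1: inner = H(ff 75 36 36 36 17 71 4a e7) = 03 cf; tag = H(95 1f 5c 5c 5c 03 cf) = 029a
m2: inner = H(ff 75 36 36 36 71 6c 66 78) = 03 d1; tag = H(95 1f 5c 5c 5c 03 d1) = 029c
m3: inner = H(ff 75 36 36 36 32 3a cb 2c) = 03 79; tag = H(95 1f 5c 5c 5c 03 79) = 0244 ← matches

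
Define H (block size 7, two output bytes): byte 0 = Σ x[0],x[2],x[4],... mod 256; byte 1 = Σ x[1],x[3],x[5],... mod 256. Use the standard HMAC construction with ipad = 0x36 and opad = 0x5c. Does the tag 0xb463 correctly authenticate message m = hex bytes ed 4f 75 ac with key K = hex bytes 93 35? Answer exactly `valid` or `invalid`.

valid

Key hex bytes 93 35 is 2 bytes ≤ B = 7; zero-pad to 7 bytes: K' = 93 35 00 00 00 00 00.
K' ⊕ ipad = a5 03 36 36 36 36 36; K' ⊕ opad = cf 69 5c 5c 5c 5c 5c.
Inner hash: even-index sum = 578 mod 256 = 66; odd-index sum = 465 mod 256 = 209 → 42 d1.
Outer hash (recomputed tag): even-index sum = 692 mod 256 = 180; odd-index sum = 355 mod 256 = 99 → b4 63.
Recomputed tag = b463; claimed = b463 → match.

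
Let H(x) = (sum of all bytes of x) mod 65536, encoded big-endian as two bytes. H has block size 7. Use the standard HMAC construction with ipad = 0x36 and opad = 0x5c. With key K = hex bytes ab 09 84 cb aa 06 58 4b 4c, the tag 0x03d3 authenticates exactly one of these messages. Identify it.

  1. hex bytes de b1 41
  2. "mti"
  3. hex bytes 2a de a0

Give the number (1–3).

Key hex bytes ab 09 84 cb aa 06 58 4b 4c is 9 bytes > B = 7, so hash it first: H(key) = 03 a2, then zero-pad to 7 bytes: K' = 03 a2 00 00 00 00 00.
K' ⊕ ipad = 35 94 36 36 36 36 36; K' ⊕ opad = 5f fe 5c 5c 5c 5c 5c.
m1: inner = H(35 94 36 36 36 36 36 de b1 41) = 03 a7; tag = H(5f fe 5c 5c 5c 5c 5c 03 a7) = 03d3 ← matches
m2: inner = H(35 94 36 36 36 36 36 6d 74 69) = 03 21; tag = H(5f fe 5c 5c 5c 5c 5c 03 21) = 034d
m3: inner = H(35 94 36 36 36 36 36 2a de a0) = 03 7f; tag = H(5f fe 5c 5c 5c 5c 5c 03 7f) = 03ab

1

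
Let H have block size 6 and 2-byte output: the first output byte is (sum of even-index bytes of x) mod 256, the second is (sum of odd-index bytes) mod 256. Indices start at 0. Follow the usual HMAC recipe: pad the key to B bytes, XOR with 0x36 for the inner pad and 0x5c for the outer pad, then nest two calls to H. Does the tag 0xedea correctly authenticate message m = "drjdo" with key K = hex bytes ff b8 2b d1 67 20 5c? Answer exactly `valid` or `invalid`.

invalid

Key hex bytes ff b8 2b d1 67 20 5c is 7 bytes > B = 6, so hash it first: H(key) = ed a9, then zero-pad to 6 bytes: K' = ed a9 00 00 00 00.
K' ⊕ ipad = db 9f 36 36 36 36; K' ⊕ opad = b1 f5 5c 5c 5c 5c.
Inner hash: even-index sum = 644 mod 256 = 132; odd-index sum = 481 mod 256 = 225 → 84 e1.
Outer hash (recomputed tag): even-index sum = 493 mod 256 = 237; odd-index sum = 654 mod 256 = 142 → ed 8e.
Recomputed tag = ed8e; claimed = edea → mismatch.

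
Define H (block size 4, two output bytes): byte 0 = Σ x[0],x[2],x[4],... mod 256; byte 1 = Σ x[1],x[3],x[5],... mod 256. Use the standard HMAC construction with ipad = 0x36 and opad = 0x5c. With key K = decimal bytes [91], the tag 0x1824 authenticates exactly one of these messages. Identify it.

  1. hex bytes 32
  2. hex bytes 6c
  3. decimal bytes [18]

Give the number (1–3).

Key decimal bytes [91] = 5b is 1 byte ≤ B = 4; zero-pad to 4 bytes: K' = 5b 00 00 00.
K' ⊕ ipad = 6d 36 36 36; K' ⊕ opad = 07 5c 5c 5c.
m1: inner = H(6d 36 36 36 32) = d5 6c; tag = H(07 5c 5c 5c d5 6c) = 3824
m2: inner = H(6d 36 36 36 6c) = 0f 6c; tag = H(07 5c 5c 5c 0f 6c) = 7224
m3: inner = H(6d 36 36 36 12) = b5 6c; tag = H(07 5c 5c 5c b5 6c) = 1824 ← matches

3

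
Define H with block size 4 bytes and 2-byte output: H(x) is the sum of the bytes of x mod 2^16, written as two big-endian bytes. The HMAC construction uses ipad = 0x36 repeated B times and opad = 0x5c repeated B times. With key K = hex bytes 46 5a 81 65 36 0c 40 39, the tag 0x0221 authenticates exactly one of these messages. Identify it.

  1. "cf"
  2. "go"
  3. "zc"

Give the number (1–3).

2

Key hex bytes 46 5a 81 65 36 0c 40 39 is 8 bytes > B = 4, so hash it first: H(key) = 02 41, then zero-pad to 4 bytes: K' = 02 41 00 00.
K' ⊕ ipad = 34 77 36 36; K' ⊕ opad = 5e 1d 5c 5c.
m1: inner = H(34 77 36 36 63 66) = 01 e0; tag = H(5e 1d 5c 5c 01 e0) = 0214
m2: inner = H(34 77 36 36 67 6f) = 01 ed; tag = H(5e 1d 5c 5c 01 ed) = 0221 ← matches
m3: inner = H(34 77 36 36 7a 63) = 01 f4; tag = H(5e 1d 5c 5c 01 f4) = 0228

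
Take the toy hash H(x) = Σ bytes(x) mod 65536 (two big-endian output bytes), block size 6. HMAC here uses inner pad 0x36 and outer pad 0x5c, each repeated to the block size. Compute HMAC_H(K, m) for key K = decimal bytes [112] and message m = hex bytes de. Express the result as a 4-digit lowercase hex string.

022c

Key decimal bytes [112] = 70 is 1 byte ≤ B = 6; zero-pad to 6 bytes: K' = 70 00 00 00 00 00.
K' ⊕ ipad = 46 36 36 36 36 36.  K' ⊕ opad = 2c 5c 5c 5c 5c 5c.
Inner input = (K'⊕ipad) ∥ m = 46 36 36 36 36 36 ∥ de.
Inner hash: sum = 70+54+54+54+54+54+222 = 562 → 02 32.
Outer input = (K'⊕opad) ∥ inner = 2c 5c 5c 5c 5c 5c ∥ 02 32.
Outer hash (tag): sum = 44+92+92+92+92+92+2+50 = 556 → 02 2c.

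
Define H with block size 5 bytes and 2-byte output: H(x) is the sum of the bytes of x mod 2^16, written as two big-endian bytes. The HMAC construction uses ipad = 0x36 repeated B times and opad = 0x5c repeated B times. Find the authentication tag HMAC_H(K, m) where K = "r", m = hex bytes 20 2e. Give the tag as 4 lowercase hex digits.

Key "r" = 72 is 1 byte ≤ B = 5; zero-pad to 5 bytes: K' = 72 00 00 00 00.
K' ⊕ ipad = 44 36 36 36 36.  K' ⊕ opad = 2e 5c 5c 5c 5c.
Inner input = (K'⊕ipad) ∥ m = 44 36 36 36 36 ∥ 20 2e.
Inner hash: sum = 68+54+54+54+54+32+46 = 362 → 01 6a.
Outer input = (K'⊕opad) ∥ inner = 2e 5c 5c 5c 5c ∥ 01 6a.
Outer hash (tag): sum = 46+92+92+92+92+1+106 = 521 → 02 09.

0209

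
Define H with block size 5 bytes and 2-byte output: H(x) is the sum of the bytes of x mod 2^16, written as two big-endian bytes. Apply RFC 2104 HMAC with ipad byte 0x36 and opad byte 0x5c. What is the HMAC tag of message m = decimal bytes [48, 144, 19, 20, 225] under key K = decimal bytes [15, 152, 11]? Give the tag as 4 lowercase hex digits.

Key decimal bytes [15, 152, 11] = 0f 98 0b is 3 bytes ≤ B = 5; zero-pad to 5 bytes: K' = 0f 98 0b 00 00.
K' ⊕ ipad = 39 ae 3d 36 36.  K' ⊕ opad = 53 c4 57 5c 5c.
Inner input = (K'⊕ipad) ∥ m = 39 ae 3d 36 36 ∥ 30 90 13 14 e1.
Inner hash: sum = 57+174+61+54+54+48+144+19+20+225 = 856 → 03 58.
Outer input = (K'⊕opad) ∥ inner = 53 c4 57 5c 5c ∥ 03 58.
Outer hash (tag): sum = 83+196+87+92+92+3+88 = 641 → 02 81.

0281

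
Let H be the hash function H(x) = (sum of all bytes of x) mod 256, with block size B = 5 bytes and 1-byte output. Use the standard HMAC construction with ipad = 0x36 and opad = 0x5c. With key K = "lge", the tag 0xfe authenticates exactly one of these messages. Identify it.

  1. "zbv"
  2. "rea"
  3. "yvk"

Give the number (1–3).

Key "lge" = 6c 67 65 is 3 bytes ≤ B = 5; zero-pad to 5 bytes: K' = 6c 67 65 00 00.
K' ⊕ ipad = 5a 51 53 36 36; K' ⊕ opad = 30 3b 39 5c 5c.
m1: inner = H(5a 51 53 36 36 7a 62 76) = bc; tag = H(30 3b 39 5c 5c bc) = 18
m2: inner = H(5a 51 53 36 36 72 65 61) = a2; tag = H(30 3b 39 5c 5c a2) = fe ← matches
m3: inner = H(5a 51 53 36 36 79 76 6b) = c4; tag = H(30 3b 39 5c 5c c4) = 20

2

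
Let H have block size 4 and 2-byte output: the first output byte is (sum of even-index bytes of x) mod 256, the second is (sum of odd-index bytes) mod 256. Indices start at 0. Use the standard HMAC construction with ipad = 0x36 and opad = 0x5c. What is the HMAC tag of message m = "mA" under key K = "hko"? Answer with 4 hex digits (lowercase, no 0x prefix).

Key "hko" = 68 6b 6f is 3 bytes ≤ B = 4; zero-pad to 4 bytes: K' = 68 6b 6f 00.
K' ⊕ ipad = 5e 5d 59 36.  K' ⊕ opad = 34 37 33 5c.
Inner input = (K'⊕ipad) ∥ m = 5e 5d 59 36 ∥ 6d 41.
Inner hash: even-index sum = 292 mod 256 = 36; odd-index sum = 212 mod 256 = 212 → 24 d4.
Outer input = (K'⊕opad) ∥ inner = 34 37 33 5c ∥ 24 d4.
Outer hash (tag): even-index sum = 139 mod 256 = 139; odd-index sum = 359 mod 256 = 103 → 8b 67.

8b67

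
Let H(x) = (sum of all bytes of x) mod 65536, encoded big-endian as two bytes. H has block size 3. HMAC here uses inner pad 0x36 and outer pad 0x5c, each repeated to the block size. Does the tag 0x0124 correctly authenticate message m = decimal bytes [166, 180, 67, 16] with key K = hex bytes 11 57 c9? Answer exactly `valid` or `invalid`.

Key hex bytes 11 57 c9 is exactly B = 3 bytes: K' = 11 57 c9.
K' ⊕ ipad = 27 61 ff; K' ⊕ opad = 4d 0b 95.
Inner hash: sum = 39+97+255+166+180+67+16 = 820 → 03 34.
Outer hash (recomputed tag): sum = 77+11+149+3+52 = 292 → 01 24.
Recomputed tag = 0124; claimed = 0124 → match.

valid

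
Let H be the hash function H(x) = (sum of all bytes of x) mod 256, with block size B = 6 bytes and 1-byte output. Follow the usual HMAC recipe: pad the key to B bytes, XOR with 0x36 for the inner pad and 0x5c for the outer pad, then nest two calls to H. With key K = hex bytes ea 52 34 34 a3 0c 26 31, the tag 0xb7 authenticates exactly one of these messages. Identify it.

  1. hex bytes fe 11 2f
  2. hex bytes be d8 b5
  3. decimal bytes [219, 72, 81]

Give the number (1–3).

2

Key hex bytes ea 52 34 34 a3 0c 26 31 is 8 bytes > B = 6, so hash it first: H(key) = aa, then zero-pad to 6 bytes: K' = aa 00 00 00 00 00.
K' ⊕ ipad = 9c 36 36 36 36 36; K' ⊕ opad = f6 5c 5c 5c 5c 5c.
m1: inner = H(9c 36 36 36 36 36 fe 11 2f) = e8; tag = H(f6 5c 5c 5c 5c 5c e8) = aa
m2: inner = H(9c 36 36 36 36 36 be d8 b5) = f5; tag = H(f6 5c 5c 5c 5c 5c f5) = b7 ← matches
m3: inner = H(9c 36 36 36 36 36 db 48 51) = 1e; tag = H(f6 5c 5c 5c 5c 5c 1e) = e0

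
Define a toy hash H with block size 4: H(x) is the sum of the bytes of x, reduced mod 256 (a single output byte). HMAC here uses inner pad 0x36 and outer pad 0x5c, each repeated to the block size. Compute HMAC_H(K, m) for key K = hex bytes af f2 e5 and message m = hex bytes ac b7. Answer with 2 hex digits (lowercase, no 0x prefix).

Key hex bytes af f2 e5 is 3 bytes ≤ B = 4; zero-pad to 4 bytes: K' = af f2 e5 00.
K' ⊕ ipad = 99 c4 d3 36.  K' ⊕ opad = f3 ae b9 5c.
Inner input = (K'⊕ipad) ∥ m = 99 c4 d3 36 ∥ ac b7.
Inner hash: sum = 153+196+211+54+172+183 = 969; mod 256 = 201 → c9.
Outer input = (K'⊕opad) ∥ inner = f3 ae b9 5c ∥ c9.
Outer hash (tag): sum = 243+174+185+92+201 = 895; mod 256 = 127 → 7f.

7f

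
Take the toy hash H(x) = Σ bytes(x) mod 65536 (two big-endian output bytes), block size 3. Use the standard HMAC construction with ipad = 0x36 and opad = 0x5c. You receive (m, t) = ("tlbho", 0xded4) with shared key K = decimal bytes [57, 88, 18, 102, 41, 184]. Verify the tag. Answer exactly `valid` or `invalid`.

invalid

Key decimal bytes [57, 88, 18, 102, 41, 184] = 39 58 12 66 29 b8 is 6 bytes > B = 3, so hash it first: H(key) = 01 ea, then zero-pad to 3 bytes: K' = 01 ea 00.
K' ⊕ ipad = 37 dc 36; K' ⊕ opad = 5d b6 5c.
Inner hash: sum = 55+220+54+116+108+98+104+111 = 866 → 03 62.
Outer hash (recomputed tag): sum = 93+182+92+3+98 = 468 → 01 d4.
Recomputed tag = 01d4; claimed = ded4 → mismatch.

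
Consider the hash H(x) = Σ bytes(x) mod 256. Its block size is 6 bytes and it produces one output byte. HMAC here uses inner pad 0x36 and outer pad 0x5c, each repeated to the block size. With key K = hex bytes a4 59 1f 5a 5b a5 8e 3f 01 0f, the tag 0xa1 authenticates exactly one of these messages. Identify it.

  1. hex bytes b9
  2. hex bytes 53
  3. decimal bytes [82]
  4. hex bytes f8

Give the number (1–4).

Key hex bytes a4 59 1f 5a 5b a5 8e 3f 01 0f is 10 bytes > B = 6, so hash it first: H(key) = 53, then zero-pad to 6 bytes: K' = 53 00 00 00 00 00.
K' ⊕ ipad = 65 36 36 36 36 36; K' ⊕ opad = 0f 5c 5c 5c 5c 5c.
m1: inner = H(65 36 36 36 36 36 b9) = 2c; tag = H(0f 5c 5c 5c 5c 5c 2c) = 07
m2: inner = H(65 36 36 36 36 36 53) = c6; tag = H(0f 5c 5c 5c 5c 5c c6) = a1 ← matches
m3: inner = H(65 36 36 36 36 36 52) = c5; tag = H(0f 5c 5c 5c 5c 5c c5) = a0
m4: inner = H(65 36 36 36 36 36 f8) = 6b; tag = H(0f 5c 5c 5c 5c 5c 6b) = 46

2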